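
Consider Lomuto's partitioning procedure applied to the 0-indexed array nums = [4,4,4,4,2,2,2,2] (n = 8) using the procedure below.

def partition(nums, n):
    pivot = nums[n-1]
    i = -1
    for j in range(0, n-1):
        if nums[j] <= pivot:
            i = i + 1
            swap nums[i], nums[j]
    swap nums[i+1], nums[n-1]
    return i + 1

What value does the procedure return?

pivot=2, i=-1
j=0: 4>2, skip
j=1: 4>2, skip
j=2: 4>2, skip
j=3: 4>2, skip
j=4: 2≤2, i=0, swap(0,4) ⇒ [2,4,4,4,4,2,2,2]
j=5: 2≤2, i=1, swap(1,5) ⇒ [2,2,4,4,4,4,2,2]
j=6: 2≤2, i=2, swap(2,6) ⇒ [2,2,2,4,4,4,4,2]
swap(3,7) ⇒ [2,2,2,2,4,4,4,4]; return 3

3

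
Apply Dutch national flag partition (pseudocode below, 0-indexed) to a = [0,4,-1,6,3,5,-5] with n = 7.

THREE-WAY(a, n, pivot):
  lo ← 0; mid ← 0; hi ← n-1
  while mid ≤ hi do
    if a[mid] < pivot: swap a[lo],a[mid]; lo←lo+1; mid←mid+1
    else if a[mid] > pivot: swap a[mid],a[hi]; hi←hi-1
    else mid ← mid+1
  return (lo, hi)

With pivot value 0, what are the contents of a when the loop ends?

pivot = 0; lo=0, mid=0, hi=6
a[mid]=0=0: mid=1
a[mid]=4>0: swap a[1],a[6]; hi=5 → [0,-5,-1,6,3,5,4]
a[mid]=-5<0: swap a[0],a[1]; lo=1,mid=2 → [-5,0,-1,6,3,5,4]
a[mid]=-1<0: swap a[1],a[2]; lo=2,mid=3 → [-5,-1,0,6,3,5,4]
a[mid]=6>0: swap a[3],a[5]; hi=4 → [-5,-1,0,5,3,6,4]
a[mid]=5>0: swap a[3],a[4]; hi=3 → [-5,-1,0,3,5,6,4]
a[mid]=3>0: swap a[3],a[3]; hi=2 → [-5,-1,0,3,5,6,4]
end: lo=2, hi=2; a = [-5,-1,0,3,5,6,4]

[-5,-1,0,3,5,6,4]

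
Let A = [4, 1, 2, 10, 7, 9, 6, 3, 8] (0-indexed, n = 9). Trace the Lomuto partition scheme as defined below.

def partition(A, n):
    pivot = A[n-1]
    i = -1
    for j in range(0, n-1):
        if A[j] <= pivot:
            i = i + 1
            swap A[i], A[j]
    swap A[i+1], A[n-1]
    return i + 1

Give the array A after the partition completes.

[4, 1, 2, 7, 6, 3, 8, 9, 10]

pivot=8, i=-1
j=0: 4≤8, i=0, swap(0,0) ⇒ [4, 1, 2, 10, 7, 9, 6, 3, 8]
j=1: 1≤8, i=1, swap(1,1) ⇒ [4, 1, 2, 10, 7, 9, 6, 3, 8]
j=2: 2≤8, i=2, swap(2,2) ⇒ [4, 1, 2, 10, 7, 9, 6, 3, 8]
j=3: 10>8, skip
j=4: 7≤8, i=3, swap(3,4) ⇒ [4, 1, 2, 7, 10, 9, 6, 3, 8]
j=5: 9>8, skip
j=6: 6≤8, i=4, swap(4,6) ⇒ [4, 1, 2, 7, 6, 9, 10, 3, 8]
j=7: 3≤8, i=5, swap(5,7) ⇒ [4, 1, 2, 7, 6, 3, 10, 9, 8]
swap(6,8) ⇒ [4, 1, 2, 7, 6, 3, 8, 9, 10]; return 6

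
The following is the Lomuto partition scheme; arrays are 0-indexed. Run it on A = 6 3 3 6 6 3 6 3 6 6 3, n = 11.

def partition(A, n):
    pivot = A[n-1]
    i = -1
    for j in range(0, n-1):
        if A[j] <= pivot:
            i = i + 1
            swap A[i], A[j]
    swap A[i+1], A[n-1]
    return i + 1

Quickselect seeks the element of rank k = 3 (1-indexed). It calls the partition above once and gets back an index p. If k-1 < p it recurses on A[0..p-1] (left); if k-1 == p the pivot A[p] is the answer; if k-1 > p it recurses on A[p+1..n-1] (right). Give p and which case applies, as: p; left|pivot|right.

pivot = A[10] = 3; i = -1
j=0: A[0]=6 > 3 → no swap
j=1: A[1]=3 ≤ 3 → i=0, swap A[0],A[1] → 3 6 3 6 6 3 6 3 6 6 3
j=2: A[2]=3 ≤ 3 → i=1, swap A[1],A[2] → 3 3 6 6 6 3 6 3 6 6 3
j=3: A[3]=6 > 3 → no swap
j=4: A[4]=6 > 3 → no swap
j=5: A[5]=3 ≤ 3 → i=2, swap A[2],A[5] → 3 3 3 6 6 6 6 3 6 6 3
j=6: A[6]=6 > 3 → no swap
j=7: A[7]=3 ≤ 3 → i=3, swap A[3],A[7] → 3 3 3 3 6 6 6 6 6 6 3
j=8: A[8]=6 > 3 → no swap
j=9: A[9]=6 > 3 → no swap
final swap A[4],A[10] → 3 3 3 3 3 6 6 6 6 6 6; return 4
p = 4; k-1 = 2 < 4 ⇒ left

4; left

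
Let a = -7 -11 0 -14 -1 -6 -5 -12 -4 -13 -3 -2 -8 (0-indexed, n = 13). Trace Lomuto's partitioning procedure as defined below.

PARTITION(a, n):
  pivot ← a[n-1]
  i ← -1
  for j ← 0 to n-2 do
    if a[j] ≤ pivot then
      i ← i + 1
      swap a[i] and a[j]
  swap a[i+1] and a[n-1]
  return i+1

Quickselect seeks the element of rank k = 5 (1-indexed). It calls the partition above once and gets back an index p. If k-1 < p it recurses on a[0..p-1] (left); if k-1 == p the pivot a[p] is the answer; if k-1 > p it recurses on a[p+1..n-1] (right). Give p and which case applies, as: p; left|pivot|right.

4; pivot

pivot=-8, i=-1
j=0: -7>-8, skip
j=1: -11≤-8, i=0, swap(0,1) ⇒ -11 -7 0 -14 -1 -6 -5 -12 -4 -13 -3 -2 -8
j=2: 0>-8, skip
j=3: -14≤-8, i=1, swap(1,3) ⇒ -11 -14 0 -7 -1 -6 -5 -12 -4 -13 -3 -2 -8
j=4: -1>-8, skip
j=5: -6>-8, skip
j=6: -5>-8, skip
j=7: -12≤-8, i=2, swap(2,7) ⇒ -11 -14 -12 -7 -1 -6 -5 0 -4 -13 -3 -2 -8
j=8: -4>-8, skip
j=9: -13≤-8, i=3, swap(3,9) ⇒ -11 -14 -12 -13 -1 -6 -5 0 -4 -7 -3 -2 -8
j=10: -3>-8, skip
j=11: -2>-8, skip
swap(4,12) ⇒ -11 -14 -12 -13 -8 -6 -5 0 -4 -7 -3 -2 -1; return 4
p = 4; k-1 = 4 == 4 ⇒ pivot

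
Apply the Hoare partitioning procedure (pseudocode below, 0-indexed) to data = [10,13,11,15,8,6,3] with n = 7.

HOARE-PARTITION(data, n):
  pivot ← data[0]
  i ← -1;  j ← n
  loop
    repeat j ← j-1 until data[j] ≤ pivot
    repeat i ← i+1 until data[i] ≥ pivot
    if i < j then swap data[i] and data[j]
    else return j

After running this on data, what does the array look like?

[3,6,8,15,11,13,10]

pivot = data[0] = 10; i = -1, j = 7
j→6 (data[6]=3≤10), i→0 (data[0]=10≥10); i<j, swap → [3,13,11,15,8,6,10]
j→5 (data[5]=6≤10), i→1 (data[1]=13≥10); i<j, swap → [3,6,11,15,8,13,10]
j→4 (data[4]=8≤10), i→2 (data[2]=11≥10); i<j, swap → [3,6,8,15,11,13,10]
j→2, i→3; i≥j, return j=2. data = [3,6,8,15,11,13,10]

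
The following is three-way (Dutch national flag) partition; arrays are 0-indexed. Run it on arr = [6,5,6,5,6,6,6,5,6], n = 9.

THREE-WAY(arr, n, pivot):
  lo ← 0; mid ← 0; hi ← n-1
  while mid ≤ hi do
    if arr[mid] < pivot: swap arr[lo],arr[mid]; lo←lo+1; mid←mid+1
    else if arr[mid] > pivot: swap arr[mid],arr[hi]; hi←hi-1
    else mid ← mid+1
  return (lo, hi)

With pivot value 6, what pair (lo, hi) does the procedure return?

pivot = 6; lo=0, mid=0, hi=8
arr[mid]=6=6: mid=1
arr[mid]=5<6: swap arr[0],arr[1]; lo=1,mid=2 → [5,6,6,5,6,6,6,5,6]
arr[mid]=6=6: mid=3
arr[mid]=5<6: swap arr[1],arr[3]; lo=2,mid=4 → [5,5,6,6,6,6,6,5,6]
arr[mid]=6=6: mid=5
arr[mid]=6=6: mid=6
arr[mid]=6=6: mid=7
arr[mid]=5<6: swap arr[2],arr[7]; lo=3,mid=8 → [5,5,5,6,6,6,6,6,6]
arr[mid]=6=6: mid=9
end: lo=3, hi=8; arr = [5,5,5,6,6,6,6,6,6]

(3, 8)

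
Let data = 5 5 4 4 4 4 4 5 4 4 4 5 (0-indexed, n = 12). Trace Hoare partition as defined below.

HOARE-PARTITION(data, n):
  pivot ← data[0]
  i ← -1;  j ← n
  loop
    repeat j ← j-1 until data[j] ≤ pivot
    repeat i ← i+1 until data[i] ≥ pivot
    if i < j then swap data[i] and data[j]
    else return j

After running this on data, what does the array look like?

pivot = data[0] = 5; i = -1, j = 12
j→11 (data[11]=5≤5), i→0 (data[0]=5≥5); i<j, swap → 5 5 4 4 4 4 4 5 4 4 4 5
j→10 (data[10]=4≤5), i→1 (data[1]=5≥5); i<j, swap → 5 4 4 4 4 4 4 5 4 4 5 5
j→9 (data[9]=4≤5), i→7 (data[7]=5≥5); i<j, swap → 5 4 4 4 4 4 4 4 4 5 5 5
j→8, i→9; i≥j, return j=8. data = 5 4 4 4 4 4 4 4 4 5 5 5

5 4 4 4 4 4 4 4 4 5 5 5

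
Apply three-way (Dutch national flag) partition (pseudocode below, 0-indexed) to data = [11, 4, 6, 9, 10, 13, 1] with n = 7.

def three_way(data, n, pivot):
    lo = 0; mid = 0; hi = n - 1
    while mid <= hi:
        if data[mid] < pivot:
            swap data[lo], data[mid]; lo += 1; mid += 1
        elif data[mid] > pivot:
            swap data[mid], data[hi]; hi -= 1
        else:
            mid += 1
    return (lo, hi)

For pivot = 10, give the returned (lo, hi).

(4, 4)

pivot = 10; lo=0, mid=0, hi=6
data[mid]=11>10: swap data[0],data[6]; hi=5 → [1, 4, 6, 9, 10, 13, 11]
data[mid]=1<10: swap data[0],data[0]; lo=1,mid=1 → [1, 4, 6, 9, 10, 13, 11]
data[mid]=4<10: swap data[1],data[1]; lo=2,mid=2 → [1, 4, 6, 9, 10, 13, 11]
data[mid]=6<10: swap data[2],data[2]; lo=3,mid=3 → [1, 4, 6, 9, 10, 13, 11]
data[mid]=9<10: swap data[3],data[3]; lo=4,mid=4 → [1, 4, 6, 9, 10, 13, 11]
data[mid]=10=10: mid=5
data[mid]=13>10: swap data[5],data[5]; hi=4 → [1, 4, 6, 9, 10, 13, 11]
end: lo=4, hi=4; data = [1, 4, 6, 9, 10, 13, 11]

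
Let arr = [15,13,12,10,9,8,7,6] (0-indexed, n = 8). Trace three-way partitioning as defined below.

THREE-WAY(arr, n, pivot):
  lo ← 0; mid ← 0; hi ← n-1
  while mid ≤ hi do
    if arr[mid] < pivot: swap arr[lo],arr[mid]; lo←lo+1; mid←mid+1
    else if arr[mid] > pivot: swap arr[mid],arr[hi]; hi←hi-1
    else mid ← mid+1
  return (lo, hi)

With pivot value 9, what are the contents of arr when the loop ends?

lo=0 mid=0 hi=7
15>9: swap(0,7), hi=6 ⇒ [6,13,12,10,9,8,7,15]
6<9: swap(0,0), lo=1 mid=1 ⇒ [6,13,12,10,9,8,7,15]
13>9: swap(1,6), hi=5 ⇒ [6,7,12,10,9,8,13,15]
7<9: swap(1,1), lo=2 mid=2 ⇒ [6,7,12,10,9,8,13,15]
12>9: swap(2,5), hi=4 ⇒ [6,7,8,10,9,12,13,15]
8<9: swap(2,2), lo=3 mid=3 ⇒ [6,7,8,10,9,12,13,15]
10>9: swap(3,4), hi=3 ⇒ [6,7,8,9,10,12,13,15]
9=9: mid=4
done. lo=3 hi=3; arr=[6,7,8,9,10,12,13,15]

[6,7,8,9,10,12,13,15]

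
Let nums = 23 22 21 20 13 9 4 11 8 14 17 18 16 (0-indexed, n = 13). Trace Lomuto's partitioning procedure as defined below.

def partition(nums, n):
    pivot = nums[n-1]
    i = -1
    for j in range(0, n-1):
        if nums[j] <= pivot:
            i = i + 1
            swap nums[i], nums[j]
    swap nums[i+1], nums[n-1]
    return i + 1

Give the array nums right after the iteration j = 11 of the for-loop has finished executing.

pivot = nums[12] = 16; i = -1
j=0: nums[0]=23 > 16 → no swap
j=1: nums[1]=22 > 16 → no swap
j=2: nums[2]=21 > 16 → no swap
j=3: nums[3]=20 > 16 → no swap
j=4: nums[4]=13 ≤ 16 → i=0, swap nums[0],nums[4] → 13 22 21 20 23 9 4 11 8 14 17 18 16
j=5: nums[5]=9 ≤ 16 → i=1, swap nums[1],nums[5] → 13 9 21 20 23 22 4 11 8 14 17 18 16
j=6: nums[6]=4 ≤ 16 → i=2, swap nums[2],nums[6] → 13 9 4 20 23 22 21 11 8 14 17 18 16
j=7: nums[7]=11 ≤ 16 → i=3, swap nums[3],nums[7] → 13 9 4 11 23 22 21 20 8 14 17 18 16
j=8: nums[8]=8 ≤ 16 → i=4, swap nums[4],nums[8] → 13 9 4 11 8 22 21 20 23 14 17 18 16
j=9: nums[9]=14 ≤ 16 → i=5, swap nums[5],nums[9] → 13 9 4 11 8 14 21 20 23 22 17 18 16
j=10: nums[10]=17 > 16 → no swap
j=11: nums[11]=18 > 16 → no swap
(after j=11) nums = 13 9 4 11 8 14 21 20 23 22 17 18 16

13 9 4 11 8 14 21 20 23 22 17 18 16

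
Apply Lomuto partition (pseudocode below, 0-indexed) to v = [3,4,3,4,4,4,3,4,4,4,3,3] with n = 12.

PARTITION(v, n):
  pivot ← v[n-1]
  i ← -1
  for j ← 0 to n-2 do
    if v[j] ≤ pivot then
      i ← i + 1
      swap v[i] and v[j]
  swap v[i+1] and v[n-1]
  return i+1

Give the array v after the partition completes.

pivot = v[11] = 3; i = -1
j=0: v[0]=3 ≤ 3 → i=0, swap v[0],v[0] (no change) → [3,4,3,4,4,4,3,4,4,4,3,3]
j=1: v[1]=4 > 3 → no swap
j=2: v[2]=3 ≤ 3 → i=1, swap v[1],v[2] → [3,3,4,4,4,4,3,4,4,4,3,3]
j=3: v[3]=4 > 3 → no swap
j=4: v[4]=4 > 3 → no swap
j=5: v[5]=4 > 3 → no swap
j=6: v[6]=3 ≤ 3 → i=2, swap v[2],v[6] → [3,3,3,4,4,4,4,4,4,4,3,3]
j=7: v[7]=4 > 3 → no swap
j=8: v[8]=4 > 3 → no swap
j=9: v[9]=4 > 3 → no swap
j=10: v[10]=3 ≤ 3 → i=3, swap v[3],v[10] → [3,3,3,3,4,4,4,4,4,4,4,3]
final swap v[4],v[11] → [3,3,3,3,3,4,4,4,4,4,4,4]; return 4

[3,3,3,3,3,4,4,4,4,4,4,4]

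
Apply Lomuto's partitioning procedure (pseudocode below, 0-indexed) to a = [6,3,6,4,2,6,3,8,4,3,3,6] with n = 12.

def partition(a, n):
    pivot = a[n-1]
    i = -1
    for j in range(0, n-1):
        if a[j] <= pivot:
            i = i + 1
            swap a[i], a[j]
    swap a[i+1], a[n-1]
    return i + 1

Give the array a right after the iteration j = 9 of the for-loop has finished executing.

pivot=6, i=-1
j=0: 6≤6, i=0, swap(0,0) ⇒ [6,3,6,4,2,6,3,8,4,3,3,6]
j=1: 3≤6, i=1, swap(1,1) ⇒ [6,3,6,4,2,6,3,8,4,3,3,6]
j=2: 6≤6, i=2, swap(2,2) ⇒ [6,3,6,4,2,6,3,8,4,3,3,6]
j=3: 4≤6, i=3, swap(3,3) ⇒ [6,3,6,4,2,6,3,8,4,3,3,6]
j=4: 2≤6, i=4, swap(4,4) ⇒ [6,3,6,4,2,6,3,8,4,3,3,6]
j=5: 6≤6, i=5, swap(5,5) ⇒ [6,3,6,4,2,6,3,8,4,3,3,6]
j=6: 3≤6, i=6, swap(6,6) ⇒ [6,3,6,4,2,6,3,8,4,3,3,6]
j=7: 8>6, skip
j=8: 4≤6, i=7, swap(7,8) ⇒ [6,3,6,4,2,6,3,4,8,3,3,6]
j=9: 3≤6, i=8, swap(8,9) ⇒ [6,3,6,4,2,6,3,4,3,8,3,6]
(after j=9) a = [6,3,6,4,2,6,3,4,3,8,3,6]

[6,3,6,4,2,6,3,4,3,8,3,6]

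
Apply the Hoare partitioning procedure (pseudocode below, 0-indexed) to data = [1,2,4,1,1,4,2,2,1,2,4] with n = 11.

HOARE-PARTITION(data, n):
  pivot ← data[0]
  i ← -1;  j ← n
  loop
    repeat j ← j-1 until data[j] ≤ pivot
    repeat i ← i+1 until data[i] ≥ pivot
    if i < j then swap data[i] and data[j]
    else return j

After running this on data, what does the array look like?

pivot=1
j stops at 8 (1), i stops at 0 (1); swap ⇒ [1,2,4,1,1,4,2,2,1,2,4]
j stops at 4 (1), i stops at 1 (2); swap ⇒ [1,1,4,1,2,4,2,2,1,2,4]
j stops at 3 (1), i stops at 2 (4); swap ⇒ [1,1,1,4,2,4,2,2,1,2,4]
j stops at 2, i stops at 3; i≥j ⇒ return 2. data=[1,1,1,4,2,4,2,2,1,2,4]

[1,1,1,4,2,4,2,2,1,2,4]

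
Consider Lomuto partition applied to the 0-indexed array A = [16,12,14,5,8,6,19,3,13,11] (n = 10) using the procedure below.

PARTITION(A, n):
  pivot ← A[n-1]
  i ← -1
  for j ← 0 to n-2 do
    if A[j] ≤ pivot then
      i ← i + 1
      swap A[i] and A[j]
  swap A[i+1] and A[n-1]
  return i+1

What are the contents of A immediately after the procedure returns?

pivot = A[9] = 11; i = -1
j=0: A[0]=16 > 11 → no swap
j=1: A[1]=12 > 11 → no swap
j=2: A[2]=14 > 11 → no swap
j=3: A[3]=5 ≤ 11 → i=0, swap A[0],A[3] → [5,12,14,16,8,6,19,3,13,11]
j=4: A[4]=8 ≤ 11 → i=1, swap A[1],A[4] → [5,8,14,16,12,6,19,3,13,11]
j=5: A[5]=6 ≤ 11 → i=2, swap A[2],A[5] → [5,8,6,16,12,14,19,3,13,11]
j=6: A[6]=19 > 11 → no swap
j=7: A[7]=3 ≤ 11 → i=3, swap A[3],A[7] → [5,8,6,3,12,14,19,16,13,11]
j=8: A[8]=13 > 11 → no swap
final swap A[4],A[9] → [5,8,6,3,11,14,19,16,13,12]; return 4

[5,8,6,3,11,14,19,16,13,12]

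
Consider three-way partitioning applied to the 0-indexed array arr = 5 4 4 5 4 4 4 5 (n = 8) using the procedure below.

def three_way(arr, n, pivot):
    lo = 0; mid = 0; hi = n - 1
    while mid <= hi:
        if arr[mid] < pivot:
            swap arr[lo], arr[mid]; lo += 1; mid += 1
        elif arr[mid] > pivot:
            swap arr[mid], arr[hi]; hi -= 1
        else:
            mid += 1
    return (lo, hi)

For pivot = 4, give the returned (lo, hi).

lo=0 mid=0 hi=7
5>4: swap(0,7), hi=6 ⇒ 5 4 4 5 4 4 4 5
5>4: swap(0,6), hi=5 ⇒ 4 4 4 5 4 4 5 5
4=4: mid=1
4=4: mid=2
4=4: mid=3
5>4: swap(3,5), hi=4 ⇒ 4 4 4 4 4 5 5 5
4=4: mid=4
4=4: mid=5
done. lo=0 hi=4; arr=4 4 4 4 4 5 5 5

(0, 4)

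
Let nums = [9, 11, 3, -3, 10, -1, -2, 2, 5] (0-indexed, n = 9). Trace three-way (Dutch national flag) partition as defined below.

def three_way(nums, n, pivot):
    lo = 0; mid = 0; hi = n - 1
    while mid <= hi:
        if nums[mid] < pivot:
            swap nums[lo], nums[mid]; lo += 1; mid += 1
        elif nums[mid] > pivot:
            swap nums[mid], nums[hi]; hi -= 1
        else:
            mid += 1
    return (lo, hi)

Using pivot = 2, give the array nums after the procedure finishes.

[-2, -1, -3, 2, 10, 3, 11, 5, 9]

pivot = 2; lo=0, mid=0, hi=8
nums[mid]=9>2: swap nums[0],nums[8]; hi=7 → [5, 11, 3, -3, 10, -1, -2, 2, 9]
nums[mid]=5>2: swap nums[0],nums[7]; hi=6 → [2, 11, 3, -3, 10, -1, -2, 5, 9]
nums[mid]=2=2: mid=1
nums[mid]=11>2: swap nums[1],nums[6]; hi=5 → [2, -2, 3, -3, 10, -1, 11, 5, 9]
nums[mid]=-2<2: swap nums[0],nums[1]; lo=1,mid=2 → [-2, 2, 3, -3, 10, -1, 11, 5, 9]
nums[mid]=3>2: swap nums[2],nums[5]; hi=4 → [-2, 2, -1, -3, 10, 3, 11, 5, 9]
nums[mid]=-1<2: swap nums[1],nums[2]; lo=2,mid=3 → [-2, -1, 2, -3, 10, 3, 11, 5, 9]
nums[mid]=-3<2: swap nums[2],nums[3]; lo=3,mid=4 → [-2, -1, -3, 2, 10, 3, 11, 5, 9]
nums[mid]=10>2: swap nums[4],nums[4]; hi=3 → [-2, -1, -3, 2, 10, 3, 11, 5, 9]
end: lo=3, hi=3; nums = [-2, -1, -3, 2, 10, 3, 11, 5, 9]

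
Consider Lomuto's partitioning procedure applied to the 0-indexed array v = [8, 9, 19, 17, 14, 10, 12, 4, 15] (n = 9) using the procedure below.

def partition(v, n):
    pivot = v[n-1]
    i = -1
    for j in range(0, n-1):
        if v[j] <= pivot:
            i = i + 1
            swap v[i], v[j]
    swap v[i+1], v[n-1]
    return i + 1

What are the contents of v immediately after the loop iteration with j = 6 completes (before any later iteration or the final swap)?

[8, 9, 14, 10, 12, 17, 19, 4, 15]

pivot = v[8] = 15; i = -1
j=0: v[0]=8 ≤ 15 → i=0, swap v[0],v[0] (no change) → [8, 9, 19, 17, 14, 10, 12, 4, 15]
j=1: v[1]=9 ≤ 15 → i=1, swap v[1],v[1] (no change) → [8, 9, 19, 17, 14, 10, 12, 4, 15]
j=2: v[2]=19 > 15 → no swap
j=3: v[3]=17 > 15 → no swap
j=4: v[4]=14 ≤ 15 → i=2, swap v[2],v[4] → [8, 9, 14, 17, 19, 10, 12, 4, 15]
j=5: v[5]=10 ≤ 15 → i=3, swap v[3],v[5] → [8, 9, 14, 10, 19, 17, 12, 4, 15]
j=6: v[6]=12 ≤ 15 → i=4, swap v[4],v[6] → [8, 9, 14, 10, 12, 17, 19, 4, 15]
(after j=6) v = [8, 9, 14, 10, 12, 17, 19, 4, 15]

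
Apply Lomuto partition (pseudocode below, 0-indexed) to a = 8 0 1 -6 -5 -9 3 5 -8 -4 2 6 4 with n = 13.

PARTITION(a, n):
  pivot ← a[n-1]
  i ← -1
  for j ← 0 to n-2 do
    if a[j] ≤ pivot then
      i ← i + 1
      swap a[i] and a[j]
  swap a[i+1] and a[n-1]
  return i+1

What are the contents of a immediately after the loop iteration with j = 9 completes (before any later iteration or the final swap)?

pivot = a[12] = 4; i = -1
j=0: a[0]=8 > 4 → no swap
j=1: a[1]=0 ≤ 4 → i=0, swap a[0],a[1] → 0 8 1 -6 -5 -9 3 5 -8 -4 2 6 4
j=2: a[2]=1 ≤ 4 → i=1, swap a[1],a[2] → 0 1 8 -6 -5 -9 3 5 -8 -4 2 6 4
j=3: a[3]=-6 ≤ 4 → i=2, swap a[2],a[3] → 0 1 -6 8 -5 -9 3 5 -8 -4 2 6 4
j=4: a[4]=-5 ≤ 4 → i=3, swap a[3],a[4] → 0 1 -6 -5 8 -9 3 5 -8 -4 2 6 4
j=5: a[5]=-9 ≤ 4 → i=4, swap a[4],a[5] → 0 1 -6 -5 -9 8 3 5 -8 -4 2 6 4
j=6: a[6]=3 ≤ 4 → i=5, swap a[5],a[6] → 0 1 -6 -5 -9 3 8 5 -8 -4 2 6 4
j=7: a[7]=5 > 4 → no swap
j=8: a[8]=-8 ≤ 4 → i=6, swap a[6],a[8] → 0 1 -6 -5 -9 3 -8 5 8 -4 2 6 4
j=9: a[9]=-4 ≤ 4 → i=7, swap a[7],a[9] → 0 1 -6 -5 -9 3 -8 -4 8 5 2 6 4
(after j=9) a = 0 1 -6 -5 -9 3 -8 -4 8 5 2 6 4

0 1 -6 -5 -9 3 -8 -4 8 5 2 6 4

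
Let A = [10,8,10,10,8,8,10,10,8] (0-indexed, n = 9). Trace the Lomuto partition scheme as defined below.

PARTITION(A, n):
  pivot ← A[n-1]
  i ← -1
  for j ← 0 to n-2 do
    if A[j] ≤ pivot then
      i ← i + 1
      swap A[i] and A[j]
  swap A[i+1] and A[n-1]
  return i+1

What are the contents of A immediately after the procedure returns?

[8,8,8,8,10,10,10,10,10]

pivot = A[8] = 8; i = -1
j=0: A[0]=10 > 8 → no swap
j=1: A[1]=8 ≤ 8 → i=0, swap A[0],A[1] → [8,10,10,10,8,8,10,10,8]
j=2: A[2]=10 > 8 → no swap
j=3: A[3]=10 > 8 → no swap
j=4: A[4]=8 ≤ 8 → i=1, swap A[1],A[4] → [8,8,10,10,10,8,10,10,8]
j=5: A[5]=8 ≤ 8 → i=2, swap A[2],A[5] → [8,8,8,10,10,10,10,10,8]
j=6: A[6]=10 > 8 → no swap
j=7: A[7]=10 > 8 → no swap
final swap A[3],A[8] → [8,8,8,8,10,10,10,10,10]; return 3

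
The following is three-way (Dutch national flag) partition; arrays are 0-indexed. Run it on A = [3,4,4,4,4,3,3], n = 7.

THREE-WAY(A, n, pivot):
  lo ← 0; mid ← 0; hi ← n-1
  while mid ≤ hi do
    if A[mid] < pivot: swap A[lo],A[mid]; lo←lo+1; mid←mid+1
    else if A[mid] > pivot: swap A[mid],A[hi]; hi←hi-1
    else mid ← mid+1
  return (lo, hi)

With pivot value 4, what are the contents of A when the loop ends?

[3,3,3,4,4,4,4]

lo=0 mid=0 hi=6
3<4: swap(0,0), lo=1 mid=1 ⇒ [3,4,4,4,4,3,3]
4=4: mid=2
4=4: mid=3
4=4: mid=4
4=4: mid=5
3<4: swap(1,5), lo=2 mid=6 ⇒ [3,3,4,4,4,4,3]
3<4: swap(2,6), lo=3 mid=7 ⇒ [3,3,3,4,4,4,4]
done. lo=3 hi=6; A=[3,3,3,4,4,4,4]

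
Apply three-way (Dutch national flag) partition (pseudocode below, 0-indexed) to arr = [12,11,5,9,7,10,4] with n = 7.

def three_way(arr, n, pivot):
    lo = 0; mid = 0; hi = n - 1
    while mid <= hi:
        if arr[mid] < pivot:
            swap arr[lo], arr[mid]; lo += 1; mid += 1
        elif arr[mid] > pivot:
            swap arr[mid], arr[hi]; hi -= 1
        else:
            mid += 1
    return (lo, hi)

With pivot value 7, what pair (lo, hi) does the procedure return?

pivot = 7; lo=0, mid=0, hi=6
arr[mid]=12>7: swap arr[0],arr[6]; hi=5 → [4,11,5,9,7,10,12]
arr[mid]=4<7: swap arr[0],arr[0]; lo=1,mid=1 → [4,11,5,9,7,10,12]
arr[mid]=11>7: swap arr[1],arr[5]; hi=4 → [4,10,5,9,7,11,12]
arr[mid]=10>7: swap arr[1],arr[4]; hi=3 → [4,7,5,9,10,11,12]
arr[mid]=7=7: mid=2
arr[mid]=5<7: swap arr[1],arr[2]; lo=2,mid=3 → [4,5,7,9,10,11,12]
arr[mid]=9>7: swap arr[3],arr[3]; hi=2 → [4,5,7,9,10,11,12]
end: lo=2, hi=2; arr = [4,5,7,9,10,11,12]

(2, 2)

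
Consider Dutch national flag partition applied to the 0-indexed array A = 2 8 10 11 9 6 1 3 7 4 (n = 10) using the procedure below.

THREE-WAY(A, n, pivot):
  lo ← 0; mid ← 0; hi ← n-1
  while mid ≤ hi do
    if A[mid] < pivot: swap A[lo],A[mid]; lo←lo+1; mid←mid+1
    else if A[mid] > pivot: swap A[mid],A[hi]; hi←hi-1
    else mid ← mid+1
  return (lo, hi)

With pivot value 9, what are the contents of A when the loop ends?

2 8 4 7 6 1 3 9 11 10

lo=0 mid=0 hi=9
2<9: swap(0,0), lo=1 mid=1 ⇒ 2 8 10 11 9 6 1 3 7 4
8<9: swap(1,1), lo=2 mid=2 ⇒ 2 8 10 11 9 6 1 3 7 4
10>9: swap(2,9), hi=8 ⇒ 2 8 4 11 9 6 1 3 7 10
4<9: swap(2,2), lo=3 mid=3 ⇒ 2 8 4 11 9 6 1 3 7 10
11>9: swap(3,8), hi=7 ⇒ 2 8 4 7 9 6 1 3 11 10
7<9: swap(3,3), lo=4 mid=4 ⇒ 2 8 4 7 9 6 1 3 11 10
9=9: mid=5
6<9: swap(4,5), lo=5 mid=6 ⇒ 2 8 4 7 6 9 1 3 11 10
1<9: swap(5,6), lo=6 mid=7 ⇒ 2 8 4 7 6 1 9 3 11 10
3<9: swap(6,7), lo=7 mid=8 ⇒ 2 8 4 7 6 1 3 9 11 10
done. lo=7 hi=7; A=2 8 4 7 6 1 3 9 11 10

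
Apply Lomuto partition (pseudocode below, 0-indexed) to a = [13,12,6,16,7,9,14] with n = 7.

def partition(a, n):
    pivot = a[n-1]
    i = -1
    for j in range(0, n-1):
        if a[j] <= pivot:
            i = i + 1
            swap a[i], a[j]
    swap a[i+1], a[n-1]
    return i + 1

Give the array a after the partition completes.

[13,12,6,7,9,14,16]

pivot=14, i=-1
j=0: 13≤14, i=0, swap(0,0) ⇒ [13,12,6,16,7,9,14]
j=1: 12≤14, i=1, swap(1,1) ⇒ [13,12,6,16,7,9,14]
j=2: 6≤14, i=2, swap(2,2) ⇒ [13,12,6,16,7,9,14]
j=3: 16>14, skip
j=4: 7≤14, i=3, swap(3,4) ⇒ [13,12,6,7,16,9,14]
j=5: 9≤14, i=4, swap(4,5) ⇒ [13,12,6,7,9,16,14]
swap(5,6) ⇒ [13,12,6,7,9,14,16]; return 5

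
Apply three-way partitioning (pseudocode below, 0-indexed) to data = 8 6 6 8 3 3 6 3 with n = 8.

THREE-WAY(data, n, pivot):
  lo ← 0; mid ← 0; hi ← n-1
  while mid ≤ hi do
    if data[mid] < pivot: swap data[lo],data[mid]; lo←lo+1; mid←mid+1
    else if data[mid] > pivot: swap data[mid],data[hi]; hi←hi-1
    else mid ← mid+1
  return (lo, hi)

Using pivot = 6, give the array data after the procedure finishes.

pivot = 6; lo=0, mid=0, hi=7
data[mid]=8>6: swap data[0],data[7]; hi=6 → 3 6 6 8 3 3 6 8
data[mid]=3<6: swap data[0],data[0]; lo=1,mid=1 → 3 6 6 8 3 3 6 8
data[mid]=6=6: mid=2
data[mid]=6=6: mid=3
data[mid]=8>6: swap data[3],data[6]; hi=5 → 3 6 6 6 3 3 8 8
data[mid]=6=6: mid=4
data[mid]=3<6: swap data[1],data[4]; lo=2,mid=5 → 3 3 6 6 6 3 8 8
data[mid]=3<6: swap data[2],data[5]; lo=3,mid=6 → 3 3 3 6 6 6 8 8
end: lo=3, hi=5; data = 3 3 3 6 6 6 8 8

3 3 3 6 6 6 8 8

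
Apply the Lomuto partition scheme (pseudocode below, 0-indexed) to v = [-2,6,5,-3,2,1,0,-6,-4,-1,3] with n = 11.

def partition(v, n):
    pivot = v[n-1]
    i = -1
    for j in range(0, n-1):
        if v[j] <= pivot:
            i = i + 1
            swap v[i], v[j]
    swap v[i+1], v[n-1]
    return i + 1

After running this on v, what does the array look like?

[-2,-3,2,1,0,-6,-4,-1,3,6,5]

pivot = v[10] = 3; i = -1
j=0: v[0]=-2 ≤ 3 → i=0, swap v[0],v[0] (no change) → [-2,6,5,-3,2,1,0,-6,-4,-1,3]
j=1: v[1]=6 > 3 → no swap
j=2: v[2]=5 > 3 → no swap
j=3: v[3]=-3 ≤ 3 → i=1, swap v[1],v[3] → [-2,-3,5,6,2,1,0,-6,-4,-1,3]
j=4: v[4]=2 ≤ 3 → i=2, swap v[2],v[4] → [-2,-3,2,6,5,1,0,-6,-4,-1,3]
j=5: v[5]=1 ≤ 3 → i=3, swap v[3],v[5] → [-2,-3,2,1,5,6,0,-6,-4,-1,3]
j=6: v[6]=0 ≤ 3 → i=4, swap v[4],v[6] → [-2,-3,2,1,0,6,5,-6,-4,-1,3]
j=7: v[7]=-6 ≤ 3 → i=5, swap v[5],v[7] → [-2,-3,2,1,0,-6,5,6,-4,-1,3]
j=8: v[8]=-4 ≤ 3 → i=6, swap v[6],v[8] → [-2,-3,2,1,0,-6,-4,6,5,-1,3]
j=9: v[9]=-1 ≤ 3 → i=7, swap v[7],v[9] → [-2,-3,2,1,0,-6,-4,-1,5,6,3]
final swap v[8],v[10] → [-2,-3,2,1,0,-6,-4,-1,3,6,5]; return 8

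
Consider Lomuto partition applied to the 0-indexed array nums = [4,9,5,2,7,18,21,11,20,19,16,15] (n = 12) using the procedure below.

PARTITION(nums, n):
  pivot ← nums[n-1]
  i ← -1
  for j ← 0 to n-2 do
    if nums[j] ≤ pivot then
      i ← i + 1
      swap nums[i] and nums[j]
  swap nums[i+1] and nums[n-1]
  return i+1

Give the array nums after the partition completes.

[4,9,5,2,7,11,15,18,20,19,16,21]

pivot=15, i=-1
j=0: 4≤15, i=0, swap(0,0) ⇒ [4,9,5,2,7,18,21,11,20,19,16,15]
j=1: 9≤15, i=1, swap(1,1) ⇒ [4,9,5,2,7,18,21,11,20,19,16,15]
j=2: 5≤15, i=2, swap(2,2) ⇒ [4,9,5,2,7,18,21,11,20,19,16,15]
j=3: 2≤15, i=3, swap(3,3) ⇒ [4,9,5,2,7,18,21,11,20,19,16,15]
j=4: 7≤15, i=4, swap(4,4) ⇒ [4,9,5,2,7,18,21,11,20,19,16,15]
j=5: 18>15, skip
j=6: 21>15, skip
j=7: 11≤15, i=5, swap(5,7) ⇒ [4,9,5,2,7,11,21,18,20,19,16,15]
j=8: 20>15, skip
j=9: 19>15, skip
j=10: 16>15, skip
swap(6,11) ⇒ [4,9,5,2,7,11,15,18,20,19,16,21]; return 6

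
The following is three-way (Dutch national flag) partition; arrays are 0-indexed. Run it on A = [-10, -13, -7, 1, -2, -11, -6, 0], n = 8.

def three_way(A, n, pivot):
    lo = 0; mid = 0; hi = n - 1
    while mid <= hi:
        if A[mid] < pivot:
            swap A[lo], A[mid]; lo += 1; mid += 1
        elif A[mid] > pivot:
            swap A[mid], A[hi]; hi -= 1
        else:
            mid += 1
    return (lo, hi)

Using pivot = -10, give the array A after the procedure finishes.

[-13, -11, -10, -2, 1, -6, 0, -7]

lo=0 mid=0 hi=7
-10=-10: mid=1
-13<-10: swap(0,1), lo=1 mid=2 ⇒ [-13, -10, -7, 1, -2, -11, -6, 0]
-7>-10: swap(2,7), hi=6 ⇒ [-13, -10, 0, 1, -2, -11, -6, -7]
0>-10: swap(2,6), hi=5 ⇒ [-13, -10, -6, 1, -2, -11, 0, -7]
-6>-10: swap(2,5), hi=4 ⇒ [-13, -10, -11, 1, -2, -6, 0, -7]
-11<-10: swap(1,2), lo=2 mid=3 ⇒ [-13, -11, -10, 1, -2, -6, 0, -7]
1>-10: swap(3,4), hi=3 ⇒ [-13, -11, -10, -2, 1, -6, 0, -7]
-2>-10: swap(3,3), hi=2 ⇒ [-13, -11, -10, -2, 1, -6, 0, -7]
done. lo=2 hi=2; A=[-13, -11, -10, -2, 1, -6, 0, -7]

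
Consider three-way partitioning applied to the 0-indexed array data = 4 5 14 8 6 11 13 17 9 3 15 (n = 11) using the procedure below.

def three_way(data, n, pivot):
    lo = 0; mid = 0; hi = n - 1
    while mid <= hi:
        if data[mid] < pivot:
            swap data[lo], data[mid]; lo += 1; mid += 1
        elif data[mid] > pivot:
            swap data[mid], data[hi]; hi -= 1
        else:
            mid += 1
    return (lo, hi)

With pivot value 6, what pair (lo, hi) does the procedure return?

(3, 3)

pivot = 6; lo=0, mid=0, hi=10
data[mid]=4<6: swap data[0],data[0]; lo=1,mid=1 → 4 5 14 8 6 11 13 17 9 3 15
data[mid]=5<6: swap data[1],data[1]; lo=2,mid=2 → 4 5 14 8 6 11 13 17 9 3 15
data[mid]=14>6: swap data[2],data[10]; hi=9 → 4 5 15 8 6 11 13 17 9 3 14
data[mid]=15>6: swap data[2],data[9]; hi=8 → 4 5 3 8 6 11 13 17 9 15 14
data[mid]=3<6: swap data[2],data[2]; lo=3,mid=3 → 4 5 3 8 6 11 13 17 9 15 14
data[mid]=8>6: swap data[3],data[8]; hi=7 → 4 5 3 9 6 11 13 17 8 15 14
data[mid]=9>6: swap data[3],data[7]; hi=6 → 4 5 3 17 6 11 13 9 8 15 14
data[mid]=17>6: swap data[3],data[6]; hi=5 → 4 5 3 13 6 11 17 9 8 15 14
data[mid]=13>6: swap data[3],data[5]; hi=4 → 4 5 3 11 6 13 17 9 8 15 14
data[mid]=11>6: swap data[3],data[4]; hi=3 → 4 5 3 6 11 13 17 9 8 15 14
data[mid]=6=6: mid=4
end: lo=3, hi=3; data = 4 5 3 6 11 13 17 9 8 15 14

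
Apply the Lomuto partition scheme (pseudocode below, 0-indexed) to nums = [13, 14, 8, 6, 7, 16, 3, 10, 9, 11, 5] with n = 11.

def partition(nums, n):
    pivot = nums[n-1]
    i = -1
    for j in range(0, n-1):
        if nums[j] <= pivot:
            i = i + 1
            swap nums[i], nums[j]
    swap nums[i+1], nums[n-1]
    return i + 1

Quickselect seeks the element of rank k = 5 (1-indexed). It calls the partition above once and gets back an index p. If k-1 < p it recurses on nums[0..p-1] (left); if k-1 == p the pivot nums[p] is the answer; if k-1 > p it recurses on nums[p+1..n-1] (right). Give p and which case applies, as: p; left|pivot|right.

pivot=5, i=-1
j=0: 13>5, skip
j=1: 14>5, skip
j=2: 8>5, skip
j=3: 6>5, skip
j=4: 7>5, skip
j=5: 16>5, skip
j=6: 3≤5, i=0, swap(0,6) ⇒ [3, 14, 8, 6, 7, 16, 13, 10, 9, 11, 5]
j=7: 10>5, skip
j=8: 9>5, skip
j=9: 11>5, skip
swap(1,10) ⇒ [3, 5, 8, 6, 7, 16, 13, 10, 9, 11, 14]; return 1
p = 1; k-1 = 4 > 1 ⇒ right

1; right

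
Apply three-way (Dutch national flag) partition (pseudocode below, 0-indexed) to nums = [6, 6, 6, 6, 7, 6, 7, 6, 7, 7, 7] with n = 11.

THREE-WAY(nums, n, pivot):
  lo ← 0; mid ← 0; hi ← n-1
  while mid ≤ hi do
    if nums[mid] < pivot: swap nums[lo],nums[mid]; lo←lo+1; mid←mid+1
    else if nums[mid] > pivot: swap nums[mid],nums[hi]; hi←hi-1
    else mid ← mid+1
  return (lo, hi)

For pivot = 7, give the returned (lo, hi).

(6, 10)

pivot = 7; lo=0, mid=0, hi=10
nums[mid]=6<7: swap nums[0],nums[0]; lo=1,mid=1 → [6, 6, 6, 6, 7, 6, 7, 6, 7, 7, 7]
nums[mid]=6<7: swap nums[1],nums[1]; lo=2,mid=2 → [6, 6, 6, 6, 7, 6, 7, 6, 7, 7, 7]
nums[mid]=6<7: swap nums[2],nums[2]; lo=3,mid=3 → [6, 6, 6, 6, 7, 6, 7, 6, 7, 7, 7]
nums[mid]=6<7: swap nums[3],nums[3]; lo=4,mid=4 → [6, 6, 6, 6, 7, 6, 7, 6, 7, 7, 7]
nums[mid]=7=7: mid=5
nums[mid]=6<7: swap nums[4],nums[5]; lo=5,mid=6 → [6, 6, 6, 6, 6, 7, 7, 6, 7, 7, 7]
nums[mid]=7=7: mid=7
nums[mid]=6<7: swap nums[5],nums[7]; lo=6,mid=8 → [6, 6, 6, 6, 6, 6, 7, 7, 7, 7, 7]
nums[mid]=7=7: mid=9
nums[mid]=7=7: mid=10
nums[mid]=7=7: mid=11
end: lo=6, hi=10; nums = [6, 6, 6, 6, 6, 6, 7, 7, 7, 7, 7]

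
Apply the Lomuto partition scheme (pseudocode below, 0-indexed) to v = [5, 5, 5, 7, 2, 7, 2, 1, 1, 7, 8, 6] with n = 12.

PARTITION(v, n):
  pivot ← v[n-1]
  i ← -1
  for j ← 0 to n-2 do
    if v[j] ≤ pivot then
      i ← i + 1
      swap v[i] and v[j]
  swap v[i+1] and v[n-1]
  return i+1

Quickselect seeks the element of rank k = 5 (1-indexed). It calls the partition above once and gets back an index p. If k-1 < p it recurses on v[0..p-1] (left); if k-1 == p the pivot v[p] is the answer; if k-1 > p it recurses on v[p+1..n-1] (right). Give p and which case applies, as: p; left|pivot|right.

7; left

pivot = v[11] = 6; i = -1
j=0: v[0]=5 ≤ 6 → i=0, swap v[0],v[0] (no change) → [5, 5, 5, 7, 2, 7, 2, 1, 1, 7, 8, 6]
j=1: v[1]=5 ≤ 6 → i=1, swap v[1],v[1] (no change) → [5, 5, 5, 7, 2, 7, 2, 1, 1, 7, 8, 6]
j=2: v[2]=5 ≤ 6 → i=2, swap v[2],v[2] (no change) → [5, 5, 5, 7, 2, 7, 2, 1, 1, 7, 8, 6]
j=3: v[3]=7 > 6 → no swap
j=4: v[4]=2 ≤ 6 → i=3, swap v[3],v[4] → [5, 5, 5, 2, 7, 7, 2, 1, 1, 7, 8, 6]
j=5: v[5]=7 > 6 → no swap
j=6: v[6]=2 ≤ 6 → i=4, swap v[4],v[6] → [5, 5, 5, 2, 2, 7, 7, 1, 1, 7, 8, 6]
j=7: v[7]=1 ≤ 6 → i=5, swap v[5],v[7] → [5, 5, 5, 2, 2, 1, 7, 7, 1, 7, 8, 6]
j=8: v[8]=1 ≤ 6 → i=6, swap v[6],v[8] → [5, 5, 5, 2, 2, 1, 1, 7, 7, 7, 8, 6]
j=9: v[9]=7 > 6 → no swap
j=10: v[10]=8 > 6 → no swap
final swap v[7],v[11] → [5, 5, 5, 2, 2, 1, 1, 6, 7, 7, 8, 7]; return 7
p = 7; k-1 = 4 < 7 ⇒ left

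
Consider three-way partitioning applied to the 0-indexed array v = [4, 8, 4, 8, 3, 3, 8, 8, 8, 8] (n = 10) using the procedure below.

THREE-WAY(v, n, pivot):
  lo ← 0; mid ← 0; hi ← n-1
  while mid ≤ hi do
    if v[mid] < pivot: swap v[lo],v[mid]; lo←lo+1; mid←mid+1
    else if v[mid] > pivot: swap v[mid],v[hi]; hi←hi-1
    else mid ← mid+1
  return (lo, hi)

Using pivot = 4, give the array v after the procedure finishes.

pivot = 4; lo=0, mid=0, hi=9
v[mid]=4=4: mid=1
v[mid]=8>4: swap v[1],v[9]; hi=8 → [4, 8, 4, 8, 3, 3, 8, 8, 8, 8]
v[mid]=8>4: swap v[1],v[8]; hi=7 → [4, 8, 4, 8, 3, 3, 8, 8, 8, 8]
v[mid]=8>4: swap v[1],v[7]; hi=6 → [4, 8, 4, 8, 3, 3, 8, 8, 8, 8]
v[mid]=8>4: swap v[1],v[6]; hi=5 → [4, 8, 4, 8, 3, 3, 8, 8, 8, 8]
v[mid]=8>4: swap v[1],v[5]; hi=4 → [4, 3, 4, 8, 3, 8, 8, 8, 8, 8]
v[mid]=3<4: swap v[0],v[1]; lo=1,mid=2 → [3, 4, 4, 8, 3, 8, 8, 8, 8, 8]
v[mid]=4=4: mid=3
v[mid]=8>4: swap v[3],v[4]; hi=3 → [3, 4, 4, 3, 8, 8, 8, 8, 8, 8]
v[mid]=3<4: swap v[1],v[3]; lo=2,mid=4 → [3, 3, 4, 4, 8, 8, 8, 8, 8, 8]
end: lo=2, hi=3; v = [3, 3, 4, 4, 8, 8, 8, 8, 8, 8]

[3, 3, 4, 4, 8, 8, 8, 8, 8, 8]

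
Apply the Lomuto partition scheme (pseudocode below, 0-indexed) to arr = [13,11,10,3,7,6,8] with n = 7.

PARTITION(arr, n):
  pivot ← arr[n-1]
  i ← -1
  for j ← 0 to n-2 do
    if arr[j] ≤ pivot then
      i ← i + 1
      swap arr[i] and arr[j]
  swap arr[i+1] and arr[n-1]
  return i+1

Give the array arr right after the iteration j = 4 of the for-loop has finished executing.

[3,7,10,13,11,6,8]

pivot = arr[6] = 8; i = -1
j=0: arr[0]=13 > 8 → no swap
j=1: arr[1]=11 > 8 → no swap
j=2: arr[2]=10 > 8 → no swap
j=3: arr[3]=3 ≤ 8 → i=0, swap arr[0],arr[3] → [3,11,10,13,7,6,8]
j=4: arr[4]=7 ≤ 8 → i=1, swap arr[1],arr[4] → [3,7,10,13,11,6,8]
(after j=4) arr = [3,7,10,13,11,6,8]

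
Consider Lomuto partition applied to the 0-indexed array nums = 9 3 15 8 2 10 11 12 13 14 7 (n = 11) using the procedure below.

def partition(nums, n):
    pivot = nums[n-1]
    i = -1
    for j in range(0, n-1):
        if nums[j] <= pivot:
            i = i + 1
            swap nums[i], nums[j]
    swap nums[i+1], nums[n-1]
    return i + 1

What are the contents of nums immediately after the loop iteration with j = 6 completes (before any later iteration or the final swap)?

pivot = nums[10] = 7; i = -1
j=0: nums[0]=9 > 7 → no swap
j=1: nums[1]=3 ≤ 7 → i=0, swap nums[0],nums[1] → 3 9 15 8 2 10 11 12 13 14 7
j=2: nums[2]=15 > 7 → no swap
j=3: nums[3]=8 > 7 → no swap
j=4: nums[4]=2 ≤ 7 → i=1, swap nums[1],nums[4] → 3 2 15 8 9 10 11 12 13 14 7
j=5: nums[5]=10 > 7 → no swap
j=6: nums[6]=11 > 7 → no swap
(after j=6) nums = 3 2 15 8 9 10 11 12 13 14 7

3 2 15 8 9 10 11 12 13 14 7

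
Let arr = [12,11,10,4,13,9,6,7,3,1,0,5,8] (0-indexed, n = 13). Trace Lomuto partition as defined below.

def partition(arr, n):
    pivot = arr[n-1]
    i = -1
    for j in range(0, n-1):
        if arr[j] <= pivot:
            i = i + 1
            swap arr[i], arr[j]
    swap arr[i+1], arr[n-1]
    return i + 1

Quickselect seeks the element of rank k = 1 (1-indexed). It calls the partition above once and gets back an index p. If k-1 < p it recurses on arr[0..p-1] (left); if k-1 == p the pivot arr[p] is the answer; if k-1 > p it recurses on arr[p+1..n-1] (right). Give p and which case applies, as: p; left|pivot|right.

7; left

pivot = arr[12] = 8; i = -1
j=0: arr[0]=12 > 8 → no swap
j=1: arr[1]=11 > 8 → no swap
j=2: arr[2]=10 > 8 → no swap
j=3: arr[3]=4 ≤ 8 → i=0, swap arr[0],arr[3] → [4,11,10,12,13,9,6,7,3,1,0,5,8]
j=4: arr[4]=13 > 8 → no swap
j=5: arr[5]=9 > 8 → no swap
j=6: arr[6]=6 ≤ 8 → i=1, swap arr[1],arr[6] → [4,6,10,12,13,9,11,7,3,1,0,5,8]
j=7: arr[7]=7 ≤ 8 → i=2, swap arr[2],arr[7] → [4,6,7,12,13,9,11,10,3,1,0,5,8]
j=8: arr[8]=3 ≤ 8 → i=3, swap arr[3],arr[8] → [4,6,7,3,13,9,11,10,12,1,0,5,8]
j=9: arr[9]=1 ≤ 8 → i=4, swap arr[4],arr[9] → [4,6,7,3,1,9,11,10,12,13,0,5,8]
j=10: arr[10]=0 ≤ 8 → i=5, swap arr[5],arr[10] → [4,6,7,3,1,0,11,10,12,13,9,5,8]
j=11: arr[11]=5 ≤ 8 → i=6, swap arr[6],arr[11] → [4,6,7,3,1,0,5,10,12,13,9,11,8]
final swap arr[7],arr[12] → [4,6,7,3,1,0,5,8,12,13,9,11,10]; return 7
p = 7; k-1 = 0 < 7 ⇒ left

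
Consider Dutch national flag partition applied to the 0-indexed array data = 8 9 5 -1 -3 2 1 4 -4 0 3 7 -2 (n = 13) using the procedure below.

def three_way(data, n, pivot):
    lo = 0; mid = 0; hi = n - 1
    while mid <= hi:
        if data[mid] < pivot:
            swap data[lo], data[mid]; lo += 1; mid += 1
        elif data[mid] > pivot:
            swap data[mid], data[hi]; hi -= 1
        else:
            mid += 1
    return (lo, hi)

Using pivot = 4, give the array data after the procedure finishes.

-2 3 0 -1 -3 2 1 -4 4 5 7 9 8

pivot = 4; lo=0, mid=0, hi=12
data[mid]=8>4: swap data[0],data[12]; hi=11 → -2 9 5 -1 -3 2 1 4 -4 0 3 7 8
data[mid]=-2<4: swap data[0],data[0]; lo=1,mid=1 → -2 9 5 -1 -3 2 1 4 -4 0 3 7 8
data[mid]=9>4: swap data[1],data[11]; hi=10 → -2 7 5 -1 -3 2 1 4 -4 0 3 9 8
data[mid]=7>4: swap data[1],data[10]; hi=9 → -2 3 5 -1 -3 2 1 4 -4 0 7 9 8
data[mid]=3<4: swap data[1],data[1]; lo=2,mid=2 → -2 3 5 -1 -3 2 1 4 -4 0 7 9 8
data[mid]=5>4: swap data[2],data[9]; hi=8 → -2 3 0 -1 -3 2 1 4 -4 5 7 9 8
data[mid]=0<4: swap data[2],data[2]; lo=3,mid=3 → -2 3 0 -1 -3 2 1 4 -4 5 7 9 8
data[mid]=-1<4: swap data[3],data[3]; lo=4,mid=4 → -2 3 0 -1 -3 2 1 4 -4 5 7 9 8
data[mid]=-3<4: swap data[4],data[4]; lo=5,mid=5 → -2 3 0 -1 -3 2 1 4 -4 5 7 9 8
data[mid]=2<4: swap data[5],data[5]; lo=6,mid=6 → -2 3 0 -1 -3 2 1 4 -4 5 7 9 8
data[mid]=1<4: swap data[6],data[6]; lo=7,mid=7 → -2 3 0 -1 -3 2 1 4 -4 5 7 9 8
data[mid]=4=4: mid=8
data[mid]=-4<4: swap data[7],data[8]; lo=8,mid=9 → -2 3 0 -1 -3 2 1 -4 4 5 7 9 8
end: lo=8, hi=8; data = -2 3 0 -1 -3 2 1 -4 4 5 7 9 8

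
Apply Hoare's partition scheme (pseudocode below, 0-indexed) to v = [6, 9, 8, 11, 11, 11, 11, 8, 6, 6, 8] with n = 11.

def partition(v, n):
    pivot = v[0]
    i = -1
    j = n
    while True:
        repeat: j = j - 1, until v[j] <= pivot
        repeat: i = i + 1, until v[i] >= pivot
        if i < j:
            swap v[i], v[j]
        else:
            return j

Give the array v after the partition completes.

[6, 6, 8, 11, 11, 11, 11, 8, 9, 6, 8]

pivot = v[0] = 6; i = -1, j = 11
j→9 (v[9]=6≤6), i→0 (v[0]=6≥6); i<j, swap → [6, 9, 8, 11, 11, 11, 11, 8, 6, 6, 8]
j→8 (v[8]=6≤6), i→1 (v[1]=9≥6); i<j, swap → [6, 6, 8, 11, 11, 11, 11, 8, 9, 6, 8]
j→1, i→2; i≥j, return j=1. v = [6, 6, 8, 11, 11, 11, 11, 8, 9, 6, 8]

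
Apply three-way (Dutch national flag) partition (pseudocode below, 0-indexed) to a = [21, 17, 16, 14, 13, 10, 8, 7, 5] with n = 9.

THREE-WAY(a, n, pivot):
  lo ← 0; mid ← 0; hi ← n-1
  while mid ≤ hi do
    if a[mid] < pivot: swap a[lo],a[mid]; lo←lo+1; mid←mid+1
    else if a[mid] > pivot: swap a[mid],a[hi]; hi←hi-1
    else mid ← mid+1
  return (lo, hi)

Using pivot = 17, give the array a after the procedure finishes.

[5, 16, 14, 13, 10, 8, 7, 17, 21]

pivot = 17; lo=0, mid=0, hi=8
a[mid]=21>17: swap a[0],a[8]; hi=7 → [5, 17, 16, 14, 13, 10, 8, 7, 21]
a[mid]=5<17: swap a[0],a[0]; lo=1,mid=1 → [5, 17, 16, 14, 13, 10, 8, 7, 21]
a[mid]=17=17: mid=2
a[mid]=16<17: swap a[1],a[2]; lo=2,mid=3 → [5, 16, 17, 14, 13, 10, 8, 7, 21]
a[mid]=14<17: swap a[2],a[3]; lo=3,mid=4 → [5, 16, 14, 17, 13, 10, 8, 7, 21]
a[mid]=13<17: swap a[3],a[4]; lo=4,mid=5 → [5, 16, 14, 13, 17, 10, 8, 7, 21]
a[mid]=10<17: swap a[4],a[5]; lo=5,mid=6 → [5, 16, 14, 13, 10, 17, 8, 7, 21]
a[mid]=8<17: swap a[5],a[6]; lo=6,mid=7 → [5, 16, 14, 13, 10, 8, 17, 7, 21]
a[mid]=7<17: swap a[6],a[7]; lo=7,mid=8 → [5, 16, 14, 13, 10, 8, 7, 17, 21]
end: lo=7, hi=7; a = [5, 16, 14, 13, 10, 8, 7, 17, 21]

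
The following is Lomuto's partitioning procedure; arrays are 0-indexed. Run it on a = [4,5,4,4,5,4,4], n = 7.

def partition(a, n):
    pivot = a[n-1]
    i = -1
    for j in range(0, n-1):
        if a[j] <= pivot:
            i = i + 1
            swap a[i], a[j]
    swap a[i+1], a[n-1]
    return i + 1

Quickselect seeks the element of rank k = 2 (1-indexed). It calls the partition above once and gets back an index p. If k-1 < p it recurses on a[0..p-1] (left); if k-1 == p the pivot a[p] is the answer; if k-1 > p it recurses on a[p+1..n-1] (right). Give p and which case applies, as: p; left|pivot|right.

4; left

pivot=4, i=-1
j=0: 4≤4, i=0, swap(0,0) ⇒ [4,5,4,4,5,4,4]
j=1: 5>4, skip
j=2: 4≤4, i=1, swap(1,2) ⇒ [4,4,5,4,5,4,4]
j=3: 4≤4, i=2, swap(2,3) ⇒ [4,4,4,5,5,4,4]
j=4: 5>4, skip
j=5: 4≤4, i=3, swap(3,5) ⇒ [4,4,4,4,5,5,4]
swap(4,6) ⇒ [4,4,4,4,4,5,5]; return 4
p = 4; k-1 = 1 < 4 ⇒ left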